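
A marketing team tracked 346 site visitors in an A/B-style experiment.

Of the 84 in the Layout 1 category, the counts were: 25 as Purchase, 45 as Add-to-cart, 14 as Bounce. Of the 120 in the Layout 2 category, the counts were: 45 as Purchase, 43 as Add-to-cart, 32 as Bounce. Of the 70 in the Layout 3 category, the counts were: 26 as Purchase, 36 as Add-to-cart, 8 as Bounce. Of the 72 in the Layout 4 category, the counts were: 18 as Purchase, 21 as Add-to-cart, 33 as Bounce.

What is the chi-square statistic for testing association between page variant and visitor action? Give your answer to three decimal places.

30.860

Row totals: 84, 120, 70, 72. Column totals: 114, 145, 87. Grand total N = 346.
Expected counts (row total × column total / N):
  Layout 1, Purchase: 84×114/346 = 27.6763
  Layout 1, Add-to-cart: 84×145/346 = 35.2023
  Layout 1, Bounce: 84×87/346 = 21.1214
  Layout 2, Purchase: 120×114/346 = 39.5376
  Layout 2, Add-to-cart: 120×145/346 = 50.2890
  Layout 2, Bounce: 120×87/346 = 30.1734
  Layout 3, Purchase: 70×114/346 = 23.0636
  Layout 3, Add-to-cart: 70×145/346 = 29.3353
  Layout 3, Bounce: 70×87/346 = 17.6012
  Layout 4, Purchase: 72×114/346 = 23.7225
  Layout 4, Add-to-cart: 72×145/346 = 30.1734
  Layout 4, Bounce: 72×87/346 = 18.1040
Contributions (O − E)²/E:
  (25 − 27.6763)²/27.6763 = 0.2588
  (45 − 35.2023)²/35.2023 = 2.7270
  (14 − 21.1214)²/21.1214 = 2.4011
  (45 − 39.5376)²/39.5376 = 0.7547
  (43 − 50.2890)²/50.2890 = 1.0565
  (32 − 30.1734)²/30.1734 = 0.1106
  (26 − 23.0636)²/23.0636 = 0.3739
  (36 − 29.3353)²/29.3353 = 1.5142
  (8 − 17.6012)²/17.6012 = 5.2373
  (18 − 23.7225)²/23.7225 = 1.3804
  (21 − 30.1734)²/30.1734 = 2.7889
  (33 − 18.1040)²/18.1040 = 12.2565
χ² = 0.2588 + 2.7270 + 2.4011 + 0.7547 + 1.0565 + 0.1106 + 0.3739 + 1.5142 + 5.2373 + 1.3804 + 2.7889 + 12.2565 = 30.860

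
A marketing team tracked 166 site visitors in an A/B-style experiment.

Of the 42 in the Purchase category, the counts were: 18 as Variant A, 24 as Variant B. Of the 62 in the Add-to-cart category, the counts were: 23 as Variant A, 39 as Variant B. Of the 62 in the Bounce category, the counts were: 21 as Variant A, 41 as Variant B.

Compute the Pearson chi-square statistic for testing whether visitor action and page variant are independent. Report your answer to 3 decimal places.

0.867

Row totals: 42, 62, 62. Column totals: 62, 104. Grand total N = 166.
Expected counts (row total × column total / N):
  Purchase, Variant A: 42×62/166 = 15.6867
  Purchase, Variant B: 42×104/166 = 26.3133
  Add-to-cart, Variant A: 62×62/166 = 23.1566
  Add-to-cart, Variant B: 62×104/166 = 38.8434
  Bounce, Variant A: 62×62/166 = 23.1566
  Bounce, Variant B: 62×104/166 = 38.8434
Contributions (O − E)²/E:
  (18 − 15.6867)²/15.6867 = 0.3411
  (24 − 26.3133)²/26.3133 = 0.2034
  (23 − 23.1566)²/23.1566 = 0.0011
  (39 − 38.8434)²/38.8434 = 0.0006
  (21 − 23.1566)²/23.1566 = 0.2008
  (41 − 38.8434)²/38.8434 = 0.1197
χ² = 0.3411 + 0.2034 + 0.0011 + 0.0006 + 0.2008 + 0.1197 = 0.867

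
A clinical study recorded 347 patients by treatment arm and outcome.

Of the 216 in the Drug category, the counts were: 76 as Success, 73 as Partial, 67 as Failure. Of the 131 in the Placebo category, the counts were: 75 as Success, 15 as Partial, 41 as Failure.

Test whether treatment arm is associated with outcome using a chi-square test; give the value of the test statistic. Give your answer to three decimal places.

25.183

Row totals: 216, 131. Column totals: 151, 88, 108. Grand total N = 347.
Expected counts (row total × column total / N):
  Drug, Success: 216×151/347 = 93.9942
  Drug, Partial: 216×88/347 = 54.7781
  Drug, Failure: 216×108/347 = 67.2277
  Placebo, Success: 131×151/347 = 57.0058
  Placebo, Partial: 131×88/347 = 33.2219
  Placebo, Failure: 131×108/347 = 40.7723
Contributions (O − E)²/E:
  (76 − 93.9942)²/93.9942 = 3.4448
  (73 − 54.7781)²/54.7781 = 6.0615
  (67 − 67.2277)²/67.2277 = 0.0008
  (75 − 57.0058)²/57.0058 = 5.6800
  (15 − 33.2219)²/33.2219 = 9.9945
  (41 − 40.7723)²/40.7723 = 0.0013
χ² = 3.4448 + 6.0615 + 0.0008 + 5.6800 + 9.9945 + 0.0013 = 25.183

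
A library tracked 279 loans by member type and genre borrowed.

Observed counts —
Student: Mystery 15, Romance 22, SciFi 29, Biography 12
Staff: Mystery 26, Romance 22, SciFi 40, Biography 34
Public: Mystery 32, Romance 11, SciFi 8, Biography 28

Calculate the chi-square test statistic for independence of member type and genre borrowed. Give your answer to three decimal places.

31.737

Row totals: 78, 122, 79. Column totals: 73, 55, 77, 74. Grand total N = 279.
Expected counts (row total × column total / N):
  Student, Mystery: 78×73/279 = 20.4086
  Student, Romance: 78×55/279 = 15.3763
  Student, SciFi: 78×77/279 = 21.5269
  Student, Biography: 78×74/279 = 20.6882
  Staff, Mystery: 122×73/279 = 31.9211
  Staff, Romance: 122×55/279 = 24.0502
  Staff, SciFi: 122×77/279 = 33.6703
  Staff, Biography: 122×74/279 = 32.3584
  Public, Mystery: 79×73/279 = 20.6703
  Public, Romance: 79×55/279 = 15.5735
  Public, SciFi: 79×77/279 = 21.8029
  Public, Biography: 79×74/279 = 20.9534
Contributions (O − E)²/E:
  (15 − 20.4086)²/20.4086 = 1.4334
  (22 − 15.3763)²/15.3763 = 2.8533
  (29 − 21.5269)²/21.5269 = 2.5943
  (12 − 20.6882)²/20.6882 = 3.6487
  (26 − 31.9211)²/31.9211 = 1.0983
  (22 − 24.0502)²/24.0502 = 0.1748
  (40 − 33.6703)²/33.6703 = 1.1899
  (34 − 32.3584)²/32.3584 = 0.0833
  (32 − 20.6703)²/20.6703 = 6.2100
  (11 − 15.5735)²/15.5735 = 1.3431
  (8 − 21.8029)²/21.8029 = 8.7383
  (28 − 20.9534)²/20.9534 = 2.3698
χ² = 1.4334 + 2.8533 + 2.5943 + 3.6487 + 1.0983 + 0.1748 + 1.1899 + 0.0833 + 6.2100 + 1.3431 + 8.7383 + 2.3698 = 31.737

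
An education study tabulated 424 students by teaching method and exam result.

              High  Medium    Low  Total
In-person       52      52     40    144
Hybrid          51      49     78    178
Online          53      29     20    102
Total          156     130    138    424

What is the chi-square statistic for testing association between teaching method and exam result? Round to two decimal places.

Grand total N = 424.
Expected counts (row total × column total / N):
  In-person, High: 144×156/424 = 52.981
  In-person, Medium: 144×130/424 = 44.151
  In-person, Low: 144×138/424 = 46.868
  Hybrid, High: 178×156/424 = 65.491
  Hybrid, Medium: 178×130/424 = 54.575
  Hybrid, Low: 178×138/424 = 57.934
  Online, High: 102×156/424 = 37.528
  Online, Medium: 102×130/424 = 31.274
  Online, Low: 102×138/424 = 33.198
Contributions (O − E)²/E:
  (52 − 52.981)²/52.981 = 0.0182
  (52 − 44.151)²/44.151 = 1.3954
  (40 − 46.868)²/46.868 = 1.0064
  (51 − 65.491)²/65.491 = 3.2064
  (49 − 54.575)²/54.575 = 0.5695
  (78 − 57.934)²/57.934 = 6.9501
  (53 − 37.528)²/37.528 = 6.3788
  (29 − 31.274)²/31.274 = 0.1653
  (20 − 33.198)²/33.198 = 5.2469
χ² = 0.0182 + 1.3954 + 1.0064 + 3.2064 + 0.5695 + 6.9501 + 6.3788 + 0.1653 + 5.2469 = 24.94

24.94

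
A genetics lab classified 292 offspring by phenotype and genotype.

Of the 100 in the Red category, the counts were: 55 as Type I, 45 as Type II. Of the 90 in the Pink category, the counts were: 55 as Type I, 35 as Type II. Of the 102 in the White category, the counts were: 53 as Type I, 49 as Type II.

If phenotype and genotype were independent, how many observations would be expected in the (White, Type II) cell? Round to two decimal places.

Row total (White) = 102; column total (Type II) = 129; grand total N = 292.
Expected count = (row total × column total) / N = 102 × 129 / 292 = 45.06.

45.06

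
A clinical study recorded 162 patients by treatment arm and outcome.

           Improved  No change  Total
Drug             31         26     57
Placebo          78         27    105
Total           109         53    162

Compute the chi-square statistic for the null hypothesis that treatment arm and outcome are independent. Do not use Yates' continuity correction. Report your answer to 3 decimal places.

6.646

Grand total N = 162.
Expected counts (row total × column total / N):
  Drug, Improved: 57×109/162 = 38.3519
  Drug, No change: 57×53/162 = 18.6481
  Placebo, Improved: 105×109/162 = 70.6481
  Placebo, No change: 105×53/162 = 34.3519
Contributions (O − E)²/E:
  (31 − 38.3519)²/38.3519 = 1.4093
  (26 − 18.6481)²/18.6481 = 2.8984
  (78 − 70.6481)²/70.6481 = 0.7651
  (27 − 34.3519)²/34.3519 = 1.5734
χ² = 1.4093 + 2.8984 + 0.7651 + 1.5734 = 6.646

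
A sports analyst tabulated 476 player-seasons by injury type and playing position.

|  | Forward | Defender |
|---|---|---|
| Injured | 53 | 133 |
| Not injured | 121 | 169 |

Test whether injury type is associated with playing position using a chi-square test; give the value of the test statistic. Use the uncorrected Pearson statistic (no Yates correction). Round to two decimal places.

8.55

Row totals: 186, 290. Column totals: 174, 302. Grand total N = 476.
Expected counts (row total × column total / N):
  Injured, Forward: 186×174/476 = 67.992
  Injured, Defender: 186×302/476 = 118.008
  Not injured, Forward: 290×174/476 = 106.008
  Not injured, Defender: 290×302/476 = 183.992
Contributions (O − E)²/E:
  (53 − 67.992)²/67.992 = 3.3057
  (133 − 118.008)²/118.008 = 1.9046
  (121 − 106.008)²/106.008 = 2.1202
  (169 − 183.992)²/183.992 = 1.2216
χ² = 3.3057 + 1.9046 + 2.1202 + 1.2216 = 8.55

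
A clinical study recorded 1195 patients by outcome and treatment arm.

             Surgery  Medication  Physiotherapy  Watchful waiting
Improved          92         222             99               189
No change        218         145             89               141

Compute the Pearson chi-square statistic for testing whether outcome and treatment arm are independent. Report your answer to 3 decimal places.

74.818

Row totals: 602, 593. Column totals: 310, 367, 188, 330. Grand total N = 1195.
Expected counts (row total × column total / N):
  Improved, Surgery: 602×310/1195 = 156.16736
  Improved, Medication: 602×367/1195 = 184.88201
  Improved, Physiotherapy: 602×188/1195 = 94.70795
  Improved, Watchful waiting: 602×330/1195 = 166.24268
  No change, Surgery: 593×310/1195 = 153.83264
  No change, Medication: 593×367/1195 = 182.11799
  No change, Physiotherapy: 593×188/1195 = 93.29205
  No change, Watchful waiting: 593×330/1195 = 163.75732
Contributions (O − E)²/E:
  (92 − 156.16736)²/156.16736 = 26.3656
  (222 − 184.88201)²/184.88201 = 7.4520
  (99 − 94.70795)²/94.70795 = 0.1945
  (189 − 166.24268)²/166.24268 = 3.1153
  (218 − 153.83264)²/153.83264 = 26.7658
  (145 − 182.11799)²/182.11799 = 7.5651
  (89 − 93.29205)²/93.29205 = 0.1975
  (141 − 163.75732)²/163.75732 = 3.1626
χ² = 26.3656 + 7.4520 + 0.1945 + 3.1153 + 26.7658 + 7.5651 + 0.1975 + 3.1626 = 74.818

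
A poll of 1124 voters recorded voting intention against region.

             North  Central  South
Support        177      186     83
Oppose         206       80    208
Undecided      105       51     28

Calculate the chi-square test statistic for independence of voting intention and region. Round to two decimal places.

Row totals: 446, 494, 184. Column totals: 488, 317, 319. Grand total N = 1124.
Expected counts (row total × column total / N):
  Support, North: 446×488/1124 = 193.637
  Support, Central: 446×317/1124 = 125.785
  Support, South: 446×319/1124 = 126.578
  Oppose, North: 494×488/1124 = 214.477
  Oppose, Central: 494×317/1124 = 139.322
  Oppose, South: 494×319/1124 = 140.201
  Undecided, North: 184×488/1124 = 79.886
  Undecided, Central: 184×317/1124 = 51.893
  Undecided, South: 184×319/1124 = 52.221
Contributions (O − E)²/E:
  (177 − 193.637)²/193.637 = 1.4294
  (186 − 125.785)²/125.785 = 28.8257
  (83 − 126.578)²/126.578 = 15.0029
  (206 − 214.477)²/214.477 = 0.3350
  (80 − 139.322)²/139.322 = 25.2588
  (208 − 140.201)²/140.201 = 32.7865
  (105 − 79.886)²/79.886 = 7.8952
  (51 − 51.893)²/51.893 = 0.0154
  (28 − 52.221)²/52.221 = 11.2341
χ² = 1.4294 + 28.8257 + 15.0029 + 0.3350 + 25.2588 + 32.7865 + 7.8952 + 0.0154 + 11.2341 = 122.78

122.78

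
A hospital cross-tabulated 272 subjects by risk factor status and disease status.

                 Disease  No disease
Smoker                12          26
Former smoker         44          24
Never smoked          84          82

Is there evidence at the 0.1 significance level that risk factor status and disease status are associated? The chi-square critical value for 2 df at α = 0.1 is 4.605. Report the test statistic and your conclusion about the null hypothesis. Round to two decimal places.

Row totals: 38, 68, 166. Column totals: 140, 132. Grand total N = 272.
Expected counts (row total × column total / N):
  Smoker, Disease: 38×140/272 = 19.559
  Smoker, No disease: 38×132/272 = 18.441
  Former smoker, Disease: 68×140/272 = 35.000
  Former smoker, No disease: 68×132/272 = 33.000
  Never smoked, Disease: 166×140/272 = 85.441
  Never smoked, No disease: 166×132/272 = 80.559
Contributions (O − E)²/E:
  (12 − 19.559)²/19.559 = 2.9213
  (26 − 18.441)²/18.441 = 3.0984
  (44 − 35.000)²/35.000 = 2.3143
  (24 − 33.000)²/33.000 = 2.4545
  (84 − 85.441)²/85.441 = 0.0243
  (82 − 80.559)²/80.559 = 0.0258
χ² = 2.9213 + 3.0984 + 2.3143 + 2.4545 + 0.0243 + 0.0258 = 10.84
df = (3−1)(2−1) = 2. Since 10.84 > 4.605, reject the null hypothesis of independence at α = 0.1.

10.84; reject H₀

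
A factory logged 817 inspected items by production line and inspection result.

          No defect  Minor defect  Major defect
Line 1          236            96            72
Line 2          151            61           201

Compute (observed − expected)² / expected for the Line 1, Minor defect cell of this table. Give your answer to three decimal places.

4.344

Row total (Line 1) = 404; column total (Minor defect) = 157; N = 817.
Expected count E = 404 × 157 / 817 = 77.6353.
Contribution = (O − E)²/E = (96 − 77.6353)² / 77.6353 = 4.344.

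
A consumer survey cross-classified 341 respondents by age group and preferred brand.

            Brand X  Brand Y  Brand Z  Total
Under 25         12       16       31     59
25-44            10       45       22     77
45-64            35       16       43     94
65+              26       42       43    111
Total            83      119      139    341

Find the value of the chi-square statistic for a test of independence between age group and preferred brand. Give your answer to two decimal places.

38.56

Grand total N = 341.
Expected counts (row total × column total / N):
  Under 25, Brand X: 59×83/341 = 14.361
  Under 25, Brand Y: 59×119/341 = 20.589
  Under 25, Brand Z: 59×139/341 = 24.050
  25-44, Brand X: 77×83/341 = 18.742
  25-44, Brand Y: 77×119/341 = 26.871
  25-44, Brand Z: 77×139/341 = 31.387
  45-64, Brand X: 94×83/341 = 22.880
  45-64, Brand Y: 94×119/341 = 32.804
  45-64, Brand Z: 94×139/341 = 38.317
  65+, Brand X: 111×83/341 = 27.018
  65+, Brand Y: 111×119/341 = 38.736
  65+, Brand Z: 111×139/341 = 45.246
Contributions (O − E)²/E:
  (12 − 14.361)²/14.361 = 0.3882
  (16 − 20.589)²/20.589 = 1.0228
  (31 − 24.050)²/24.050 = 2.0084
  (10 − 18.742)²/18.742 = 4.0776
  (45 − 26.871)²/26.871 = 12.2311
  (22 − 31.387)²/31.387 = 2.8074
  (35 − 22.880)²/22.880 = 6.4202
  (16 − 32.804)²/32.804 = 8.6079
  (43 − 38.317)²/38.317 = 0.5723
  (26 − 27.018)²/27.018 = 0.0384
  (42 − 38.736)²/38.736 = 0.2750
  (43 − 45.246)²/45.246 = 0.1115
χ² = 0.3882 + 1.0228 + 2.0084 + 4.0776 + 12.2311 + 2.8074 + 6.4202 + 8.6079 + 0.5723 + 0.0384 + 0.2750 + 0.1115 = 38.56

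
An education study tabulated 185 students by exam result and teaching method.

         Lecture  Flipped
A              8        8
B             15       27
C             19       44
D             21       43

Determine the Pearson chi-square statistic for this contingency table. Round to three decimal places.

Row totals: 16, 42, 63, 64. Column totals: 63, 122. Grand total N = 185.
Expected counts (row total × column total / N):
  A, Lecture: 16×63/185 = 5.4486
  A, Flipped: 16×122/185 = 10.5514
  B, Lecture: 42×63/185 = 14.3027
  B, Flipped: 42×122/185 = 27.6973
  C, Lecture: 63×63/185 = 21.4541
  C, Flipped: 63×122/185 = 41.5459
  D, Lecture: 64×63/185 = 21.7946
  D, Flipped: 64×122/185 = 42.2054
Contributions (O − E)²/E:
  (8 − 5.4486)²/5.4486 = 1.1947
  (8 − 10.5514)²/10.5514 = 0.6169
  (15 − 14.3027)²/14.3027 = 0.0340
  (27 − 27.6973)²/27.6973 = 0.0176
  (19 − 21.4541)²/21.4541 = 0.2807
  (44 − 41.5459)²/41.5459 = 0.1450
  (21 − 21.7946)²/21.7946 = 0.0290
  (43 − 42.2054)²/42.2054 = 0.0150
χ² = 1.1947 + 0.6169 + 0.0340 + 0.0176 + 0.2807 + 0.1450 + 0.0290 + 0.0150 = 2.333

2.333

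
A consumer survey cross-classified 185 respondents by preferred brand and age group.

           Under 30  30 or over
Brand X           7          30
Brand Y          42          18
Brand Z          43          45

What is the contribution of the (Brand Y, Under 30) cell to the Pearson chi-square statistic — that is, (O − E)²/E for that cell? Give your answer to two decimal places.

4.96

Row total (Brand Y) = 60; column total (Under 30) = 92; N = 185.
Expected count E = 60 × 92 / 185 = 29.838.
Contribution = (O − E)²/E = (42 − 29.838)² / 29.838 = 4.96.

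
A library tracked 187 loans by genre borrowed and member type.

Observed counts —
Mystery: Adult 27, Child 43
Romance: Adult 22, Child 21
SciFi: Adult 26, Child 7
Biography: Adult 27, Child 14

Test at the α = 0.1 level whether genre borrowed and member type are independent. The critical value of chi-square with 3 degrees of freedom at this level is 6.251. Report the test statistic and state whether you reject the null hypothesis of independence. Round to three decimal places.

Row totals: 70, 43, 33, 41. Column totals: 102, 85. Grand total N = 187.
Expected counts (row total × column total / N):
  Mystery, Adult: 70×102/187 = 38.1818
  Mystery, Child: 70×85/187 = 31.8182
  Romance, Adult: 43×102/187 = 23.4545
  Romance, Child: 43×85/187 = 19.5455
  SciFi, Adult: 33×102/187 = 18.0000
  SciFi, Child: 33×85/187 = 15.0000
  Biography, Adult: 41×102/187 = 22.3636
  Biography, Child: 41×85/187 = 18.6364
Contributions (O − E)²/E:
  (27 − 38.1818)²/38.1818 = 3.2747
  (43 − 31.8182)²/31.8182 = 3.9296
  (22 − 23.4545)²/23.4545 = 0.0902
  (21 − 19.5455)²/19.5455 = 0.1082
  (26 − 18.0000)²/18.0000 = 3.5556
  (7 − 15.0000)²/15.0000 = 4.2667
  (27 − 22.3636)²/22.3636 = 0.9612
  (14 − 18.6364)²/18.6364 = 1.1535
χ² = 3.2747 + 3.9296 + 0.0902 + 0.1082 + 3.5556 + 4.2667 + 0.9612 + 1.1535 = 17.340
df = (4−1)(2−1) = 3. Since 17.340 > 6.251, reject the null hypothesis of independence at α = 0.1.

17.340; reject H₀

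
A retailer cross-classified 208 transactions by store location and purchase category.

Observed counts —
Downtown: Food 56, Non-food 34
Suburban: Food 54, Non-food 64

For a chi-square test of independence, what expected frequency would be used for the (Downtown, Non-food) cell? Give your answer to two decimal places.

Row total (Downtown) = 90; column total (Non-food) = 98; grand total N = 208.
Expected count = (row total × column total) / N = 90 × 98 / 208 = 42.40.

42.40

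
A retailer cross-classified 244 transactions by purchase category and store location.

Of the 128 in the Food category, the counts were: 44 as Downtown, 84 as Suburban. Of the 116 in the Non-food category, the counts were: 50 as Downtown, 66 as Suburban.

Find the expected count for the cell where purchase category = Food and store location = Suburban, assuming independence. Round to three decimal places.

Row total (Food) = 128; column total (Suburban) = 150; grand total N = 244.
Expected count = (row total × column total) / N = 128 × 150 / 244 = 78.689.

78.689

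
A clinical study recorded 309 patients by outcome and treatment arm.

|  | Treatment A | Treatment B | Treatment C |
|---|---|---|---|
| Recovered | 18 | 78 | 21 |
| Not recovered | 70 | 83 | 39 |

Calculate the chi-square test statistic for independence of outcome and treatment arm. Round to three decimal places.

19.210

Row totals: 117, 192. Column totals: 88, 161, 60. Grand total N = 309.
Expected counts (row total × column total / N):
  Recovered, Treatment A: 117×88/309 = 33.3204
  Recovered, Treatment B: 117×161/309 = 60.9612
  Recovered, Treatment C: 117×60/309 = 22.7184
  Not recovered, Treatment A: 192×88/309 = 54.6796
  Not recovered, Treatment B: 192×161/309 = 100.0388
  Not recovered, Treatment C: 192×60/309 = 37.2816
Contributions (O − E)²/E:
  (18 − 33.3204)²/33.3204 = 7.0442
  (78 − 60.9612)²/60.9612 = 4.7624
  (21 − 22.7184)²/22.7184 = 0.1300
  (70 − 54.6796)²/54.6796 = 4.2925
  (83 − 100.0388)²/100.0388 = 2.9021
  (39 − 37.2816)²/37.2816 = 0.0792
χ² = 7.0442 + 4.7624 + 0.1300 + 4.2925 + 2.9021 + 0.0792 = 19.210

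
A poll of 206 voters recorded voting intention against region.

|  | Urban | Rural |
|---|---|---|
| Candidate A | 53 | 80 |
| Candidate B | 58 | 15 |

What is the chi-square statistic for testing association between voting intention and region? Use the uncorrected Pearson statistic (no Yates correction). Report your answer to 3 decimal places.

Row totals: 133, 73. Column totals: 111, 95. Grand total N = 206.
Expected counts (row total × column total / N):
  Candidate A, Urban: 133×111/206 = 71.66505
  Candidate A, Rural: 133×95/206 = 61.33495
  Candidate B, Urban: 73×111/206 = 39.33495
  Candidate B, Rural: 73×95/206 = 33.66505
Contributions (O − E)²/E:
  (53 − 71.66505)²/71.66505 = 4.8613
  (80 − 61.33495)²/61.33495 = 5.6800
  (58 − 39.33495)²/39.33495 = 8.8569
  (15 − 33.66505)²/33.66505 = 10.3485
χ² = 4.8613 + 5.6800 + 8.8569 + 10.3485 = 29.747

29.747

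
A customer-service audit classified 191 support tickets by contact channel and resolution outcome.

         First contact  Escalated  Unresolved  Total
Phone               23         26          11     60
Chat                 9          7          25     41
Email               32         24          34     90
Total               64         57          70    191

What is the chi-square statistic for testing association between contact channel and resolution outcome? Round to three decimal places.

Grand total N = 191.
Expected counts (row total × column total / N):
  Phone, First contact: 60×64/191 = 20.1047
  Phone, Escalated: 60×57/191 = 17.9058
  Phone, Unresolved: 60×70/191 = 21.9895
  Chat, First contact: 41×64/191 = 13.7382
  Chat, Escalated: 41×57/191 = 12.2356
  Chat, Unresolved: 41×70/191 = 15.0262
  Email, First contact: 90×64/191 = 30.1571
  Email, Escalated: 90×57/191 = 26.8586
  Email, Unresolved: 90×70/191 = 32.9843
Contributions (O − E)²/E:
  (23 − 20.1047)²/20.1047 = 0.4170
  (26 − 17.9058)²/17.9058 = 3.6589
  (11 − 21.9895)²/21.9895 = 5.4921
  (9 − 13.7382)²/13.7382 = 1.6342
  (7 − 12.2356)²/12.2356 = 2.2403
  (25 − 15.0262)²/15.0262 = 6.6202
  (32 − 30.1571)²/30.1571 = 0.1126
  (24 − 26.8586)²/26.8586 = 0.3042
  (34 − 32.9843)²/32.9843 = 0.0313
χ² = 0.4170 + 3.6589 + 5.4921 + 1.6342 + 2.2403 + 6.6202 + 0.1126 + 0.3042 + 0.0313 = 20.511

20.511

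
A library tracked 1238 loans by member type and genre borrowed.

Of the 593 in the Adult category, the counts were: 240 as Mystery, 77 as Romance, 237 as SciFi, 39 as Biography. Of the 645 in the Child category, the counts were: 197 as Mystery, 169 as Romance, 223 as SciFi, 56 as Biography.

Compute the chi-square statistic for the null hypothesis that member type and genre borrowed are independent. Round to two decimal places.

Row totals: 593, 645. Column totals: 437, 246, 460, 95. Grand total N = 1238.
Expected counts (row total × column total / N):
  Adult, Mystery: 593×437/1238 = 209.322
  Adult, Romance: 593×246/1238 = 117.834
  Adult, SciFi: 593×460/1238 = 220.339
  Adult, Biography: 593×95/1238 = 45.505
  Child, Mystery: 645×437/1238 = 227.678
  Child, Romance: 645×246/1238 = 128.166
  Child, SciFi: 645×460/1238 = 239.661
  Child, Biography: 645×95/1238 = 49.495
Contributions (O − E)²/E:
  (240 − 209.322)²/209.322 = 4.4961
  (77 − 117.834)²/117.834 = 14.1505
  (237 − 220.339)²/220.339 = 1.2598
  (39 − 45.505)²/45.505 = 0.9299
  (197 − 227.678)²/227.678 = 4.1336
  (169 − 128.166)²/128.166 = 13.0098
  (223 − 239.661)²/239.661 = 1.1583
  (56 − 49.495)²/49.495 = 0.8549
χ² = 4.4961 + 14.1505 + 1.2598 + 0.9299 + 4.1336 + 13.0098 + 1.1583 + 0.8549 = 39.99

39.99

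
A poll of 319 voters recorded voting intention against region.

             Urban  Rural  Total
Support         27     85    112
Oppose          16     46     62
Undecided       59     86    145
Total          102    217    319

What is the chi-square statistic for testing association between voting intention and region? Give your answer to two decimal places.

9.33

Grand total N = 319.
Expected counts (row total × column total / N):
  Support, Urban: 112×102/319 = 35.812
  Support, Rural: 112×217/319 = 76.188
  Oppose, Urban: 62×102/319 = 19.824
  Oppose, Rural: 62×217/319 = 42.176
  Undecided, Urban: 145×102/319 = 46.364
  Undecided, Rural: 145×217/319 = 98.636
Contributions (O − E)²/E:
  (27 − 35.812)²/35.812 = 2.1683
  (85 − 76.188)²/76.188 = 1.0192
  (16 − 19.824)²/19.824 = 0.7376
  (46 − 42.176)²/42.176 = 0.3467
  (59 − 46.364)²/46.364 = 3.4438
  (86 − 98.636)²/98.636 = 1.6188
χ² = 2.1683 + 1.0192 + 0.7376 + 0.3467 + 3.4438 + 1.6188 = 9.33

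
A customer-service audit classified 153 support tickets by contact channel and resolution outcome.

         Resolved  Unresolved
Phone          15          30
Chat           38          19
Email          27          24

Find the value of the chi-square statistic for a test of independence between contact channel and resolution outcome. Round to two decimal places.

11.21

Row totals: 45, 57, 51. Column totals: 80, 73. Grand total N = 153.
Expected counts (row total × column total / N):
  Phone, Resolved: 45×80/153 = 23.529
  Phone, Unresolved: 45×73/153 = 21.471
  Chat, Resolved: 57×80/153 = 29.804
  Chat, Unresolved: 57×73/153 = 27.196
  Email, Resolved: 51×80/153 = 26.667
  Email, Unresolved: 51×73/153 = 24.333
Contributions (O − E)²/E:
  (15 − 23.529)²/23.529 = 3.0917
  (30 − 21.471)²/21.471 = 3.3880
  (38 − 29.804)²/29.804 = 2.2539
  (19 − 27.196)²/27.196 = 2.4700
  (27 − 26.667)²/26.667 = 0.0042
  (24 − 24.333)²/24.333 = 0.0046
χ² = 3.0917 + 3.3880 + 2.2539 + 2.4700 + 0.0042 + 0.0046 = 11.21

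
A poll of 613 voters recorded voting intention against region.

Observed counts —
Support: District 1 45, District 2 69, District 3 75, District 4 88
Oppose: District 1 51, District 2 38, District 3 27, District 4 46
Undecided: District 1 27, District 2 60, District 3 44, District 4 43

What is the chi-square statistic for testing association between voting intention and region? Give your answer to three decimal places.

25.815

Row totals: 277, 162, 174. Column totals: 123, 167, 146, 177. Grand total N = 613.
Expected counts (row total × column total / N):
  Support, District 1: 277×123/613 = 55.5808
  Support, District 2: 277×167/613 = 75.4633
  Support, District 3: 277×146/613 = 65.9739
  Support, District 4: 277×177/613 = 79.9821
  Oppose, District 1: 162×123/613 = 32.5057
  Oppose, District 2: 162×167/613 = 44.1338
  Oppose, District 3: 162×146/613 = 38.5840
  Oppose, District 4: 162×177/613 = 46.7765
  Undecided, District 1: 174×123/613 = 34.9135
  Undecided, District 2: 174×167/613 = 47.4029
  Undecided, District 3: 174×146/613 = 41.4421
  Undecided, District 4: 174×177/613 = 50.2414
Contributions (O − E)²/E:
  (45 − 55.5808)²/55.5808 = 2.0142
  (69 − 75.4633)²/75.4633 = 0.5536
  (75 − 65.9739)²/65.9739 = 1.2349
  (88 − 79.9821)²/79.9821 = 0.8038
  (51 − 32.5057)²/32.5057 = 10.5224
  (38 − 44.1338)²/44.1338 = 0.8525
  (27 − 38.5840)²/38.5840 = 3.4778
  (46 − 46.7765)²/46.7765 = 0.0129
  (27 − 34.9135)²/34.9135 = 1.7937
  (60 − 47.4029)²/47.4029 = 3.3476
  (44 − 41.4421)²/41.4421 = 0.1579
  (43 − 50.2414)²/50.2414 = 1.0437
χ² = 2.0142 + 0.5536 + 1.2349 + 0.8038 + 10.5224 + 0.8525 + 3.4778 + 0.0129 + 1.7937 + 3.3476 + 0.1579 + 1.0437 = 25.815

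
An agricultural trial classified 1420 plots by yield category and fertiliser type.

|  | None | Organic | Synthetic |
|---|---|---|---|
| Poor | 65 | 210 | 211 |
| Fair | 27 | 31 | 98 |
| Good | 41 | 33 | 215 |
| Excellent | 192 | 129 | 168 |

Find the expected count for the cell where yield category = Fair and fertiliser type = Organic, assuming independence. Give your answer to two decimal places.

Row total (Fair) = 156; column total (Organic) = 403; grand total N = 1420.
Expected count = (row total × column total) / N = 156 × 403 / 1420 = 44.27.

44.27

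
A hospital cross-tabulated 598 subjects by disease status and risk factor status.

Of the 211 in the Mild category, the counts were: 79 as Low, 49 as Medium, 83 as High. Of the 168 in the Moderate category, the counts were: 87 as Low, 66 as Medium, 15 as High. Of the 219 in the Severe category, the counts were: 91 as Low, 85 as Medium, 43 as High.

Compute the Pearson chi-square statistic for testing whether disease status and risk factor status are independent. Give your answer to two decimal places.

Row totals: 211, 168, 219. Column totals: 257, 200, 141. Grand total N = 598.
Expected counts (row total × column total / N):
  Mild, Low: 211×257/598 = 90.681
  Mild, Medium: 211×200/598 = 70.569
  Mild, High: 211×141/598 = 49.751
  Moderate, Low: 168×257/598 = 72.201
  Moderate, Medium: 168×200/598 = 56.187
  Moderate, High: 168×141/598 = 39.612
  Severe, Low: 219×257/598 = 94.119
  Severe, Medium: 219×200/598 = 73.244
  Severe, High: 219×141/598 = 51.637
Contributions (O − E)²/E:
  (79 − 90.681)²/90.681 = 1.5047
  (49 − 70.569)²/70.569 = 6.5924
  (83 − 49.751)²/49.751 = 22.2206
  (87 − 72.201)²/72.201 = 3.0333
  (66 − 56.187)²/56.187 = 1.7138
  (15 − 39.612)²/39.612 = 15.2921
  (91 − 94.119)²/94.119 = 0.1034
  (85 − 73.244)²/73.244 = 1.8869
  (43 − 51.637)²/51.637 = 1.4447
χ² = 1.5047 + 6.5924 + 22.2206 + 3.0333 + 1.7138 + 15.2921 + 0.1034 + 1.8869 + 1.4447 = 53.79

53.79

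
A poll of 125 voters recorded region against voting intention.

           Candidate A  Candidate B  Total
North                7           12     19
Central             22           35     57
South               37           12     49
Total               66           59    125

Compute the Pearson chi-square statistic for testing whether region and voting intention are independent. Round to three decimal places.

Grand total N = 125.
Expected counts (row total × column total / N):
  North, Candidate A: 19×66/125 = 10.0320
  North, Candidate B: 19×59/125 = 8.9680
  Central, Candidate A: 57×66/125 = 30.0960
  Central, Candidate B: 57×59/125 = 26.9040
  South, Candidate A: 49×66/125 = 25.8720
  South, Candidate B: 49×59/125 = 23.1280
Contributions (O − E)²/E:
  (7 − 10.0320)²/10.0320 = 0.9164
  (12 − 8.9680)²/8.9680 = 1.0251
  (22 − 30.0960)²/30.0960 = 2.1779
  (35 − 26.9040)²/26.9040 = 2.4363
  (37 − 25.8720)²/25.8720 = 4.7863
  (12 − 23.1280)²/23.1280 = 5.3542
χ² = 0.9164 + 1.0251 + 2.1779 + 2.4363 + 4.7863 + 5.3542 = 16.696

16.696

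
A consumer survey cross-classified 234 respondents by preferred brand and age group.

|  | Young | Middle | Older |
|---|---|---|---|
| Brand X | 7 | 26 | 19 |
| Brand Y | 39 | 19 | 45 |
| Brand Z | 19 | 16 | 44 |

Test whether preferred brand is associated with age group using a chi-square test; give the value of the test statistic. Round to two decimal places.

25.48

Row totals: 52, 103, 79. Column totals: 65, 61, 108. Grand total N = 234.
Expected counts (row total × column total / N):
  Brand X, Young: 52×65/234 = 14.4444
  Brand X, Middle: 52×61/234 = 13.5556
  Brand X, Older: 52×108/234 = 24.0000
  Brand Y, Young: 103×65/234 = 28.6111
  Brand Y, Middle: 103×61/234 = 26.8504
  Brand Y, Older: 103×108/234 = 47.5385
  Brand Z, Young: 79×65/234 = 21.9444
  Brand Z, Middle: 79×61/234 = 20.5940
  Brand Z, Older: 79×108/234 = 36.4615
Contributions (O − E)²/E:
  (7 − 14.4444)²/14.4444 = 3.8367
  (26 − 13.5556)²/13.5556 = 11.4243
  (19 − 24.0000)²/24.0000 = 1.0417
  (39 − 28.6111)²/28.6111 = 3.7723
  (19 − 26.8504)²/26.8504 = 2.2953
  (45 − 47.5385)²/47.5385 = 0.1356
  (19 − 21.9444)²/21.9444 = 0.3951
  (16 − 20.5940)²/20.5940 = 1.0248
  (44 − 36.4615)²/36.4615 = 1.5586
χ² = 3.8367 + 11.4243 + 1.0417 + 3.7723 + 2.2953 + 0.1356 + 0.3951 + 1.0248 + 1.5586 = 25.48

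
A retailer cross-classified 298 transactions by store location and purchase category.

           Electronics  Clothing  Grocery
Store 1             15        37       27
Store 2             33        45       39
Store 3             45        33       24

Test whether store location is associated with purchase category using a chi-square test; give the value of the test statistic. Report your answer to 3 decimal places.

Row totals: 79, 117, 102. Column totals: 93, 115, 90. Grand total N = 298.
Expected counts (row total × column total / N):
  Store 1, Electronics: 79×93/298 = 24.6544
  Store 1, Clothing: 79×115/298 = 30.4866
  Store 1, Grocery: 79×90/298 = 23.8591
  Store 2, Electronics: 117×93/298 = 36.5134
  Store 2, Clothing: 117×115/298 = 45.1510
  Store 2, Grocery: 117×90/298 = 35.3356
  Store 3, Electronics: 102×93/298 = 31.8322
  Store 3, Clothing: 102×115/298 = 39.3624
  Store 3, Grocery: 102×90/298 = 30.8054
Contributions (O − E)²/E:
  (15 − 24.6544)²/24.6544 = 3.7806
  (37 − 30.4866)²/30.4866 = 1.3916
  (27 − 23.8591)²/23.8591 = 0.4135
  (33 − 36.5134)²/36.5134 = 0.3381
  (45 − 45.1510)²/45.1510 = 0.0005
  (39 − 35.3356)²/35.3356 = 0.3800
  (45 − 31.8322)²/31.8322 = 5.4470
  (33 − 39.3624)²/39.3624 = 1.0284
  (24 − 30.8054)²/30.8054 = 1.5034
χ² = 3.7806 + 1.3916 + 0.4135 + 0.3381 + 0.0005 + 0.3800 + 5.4470 + 1.0284 + 1.5034 = 14.283

14.283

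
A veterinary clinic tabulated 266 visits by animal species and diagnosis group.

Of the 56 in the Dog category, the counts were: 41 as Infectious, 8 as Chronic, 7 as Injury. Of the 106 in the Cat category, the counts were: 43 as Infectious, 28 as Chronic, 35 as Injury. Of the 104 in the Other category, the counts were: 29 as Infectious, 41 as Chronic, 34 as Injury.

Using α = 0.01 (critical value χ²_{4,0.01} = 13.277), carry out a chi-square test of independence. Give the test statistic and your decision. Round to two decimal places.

32.51; reject H₀

Row totals: 56, 106, 104. Column totals: 113, 77, 76. Grand total N = 266.
Expected counts (row total × column total / N):
  Dog, Infectious: 56×113/266 = 23.789
  Dog, Chronic: 56×77/266 = 16.211
  Dog, Injury: 56×76/266 = 16.000
  Cat, Infectious: 106×113/266 = 45.030
  Cat, Chronic: 106×77/266 = 30.684
  Cat, Injury: 106×76/266 = 30.286
  Other, Infectious: 104×113/266 = 44.180
  Other, Chronic: 104×77/266 = 30.105
  Other, Injury: 104×76/266 = 29.714
Contributions (O − E)²/E:
  (41 − 23.789)²/23.789 = 12.4519
  (8 − 16.211)²/16.211 = 4.1589
  (7 − 16.000)²/16.000 = 5.0625
  (43 − 45.030)²/45.030 = 0.0915
  (28 − 30.684)²/30.684 = 0.2348
  (35 − 30.286)²/30.286 = 0.7337
  (29 − 44.180)²/44.180 = 5.2158
  (41 − 30.105)²/30.105 = 3.9429
  (34 − 29.714)²/29.714 = 0.6182
χ² = 12.4519 + 4.1589 + 5.0625 + 0.0915 + 0.2348 + 0.7337 + 5.2158 + 3.9429 + 0.6182 = 32.51
df = (3−1)(3−1) = 4. Since 32.51 > 13.277, reject the null hypothesis of independence at α = 0.01.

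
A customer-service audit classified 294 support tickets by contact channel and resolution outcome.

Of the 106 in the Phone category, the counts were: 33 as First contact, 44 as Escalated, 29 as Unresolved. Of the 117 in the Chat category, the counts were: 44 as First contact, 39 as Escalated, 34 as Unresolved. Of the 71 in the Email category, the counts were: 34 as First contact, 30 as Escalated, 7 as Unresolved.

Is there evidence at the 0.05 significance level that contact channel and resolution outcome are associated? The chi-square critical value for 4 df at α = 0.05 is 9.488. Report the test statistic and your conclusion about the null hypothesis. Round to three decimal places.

12.204; reject H₀

Row totals: 106, 117, 71. Column totals: 111, 113, 70. Grand total N = 294.
Expected counts (row total × column total / N):
  Phone, First contact: 106×111/294 = 40.0204
  Phone, Escalated: 106×113/294 = 40.7415
  Phone, Unresolved: 106×70/294 = 25.2381
  Chat, First contact: 117×111/294 = 44.1735
  Chat, Escalated: 117×113/294 = 44.9694
  Chat, Unresolved: 117×70/294 = 27.8571
  Email, First contact: 71×111/294 = 26.8061
  Email, Escalated: 71×113/294 = 27.2891
  Email, Unresolved: 71×70/294 = 16.9048
Contributions (O − E)²/E:
  (33 − 40.0204)²/40.0204 = 1.2315
  (44 − 40.7415)²/40.7415 = 0.2606
  (29 − 25.2381)²/25.2381 = 0.5607
  (44 − 44.1735)²/44.1735 = 0.0007
  (39 − 44.9694)²/44.9694 = 0.7924
  (34 − 27.8571)²/27.8571 = 1.3546
  (34 − 26.8061)²/26.8061 = 1.9306
  (30 − 27.2891)²/27.2891 = 0.2693
  (7 − 16.9048)²/16.9048 = 5.8034
χ² = 1.2315 + 0.2606 + 0.5607 + 0.0007 + 0.7924 + 1.3546 + 1.9306 + 0.2693 + 5.8034 = 12.204
df = (3−1)(3−1) = 4. Since 12.204 > 9.488, reject the null hypothesis of independence at α = 0.05.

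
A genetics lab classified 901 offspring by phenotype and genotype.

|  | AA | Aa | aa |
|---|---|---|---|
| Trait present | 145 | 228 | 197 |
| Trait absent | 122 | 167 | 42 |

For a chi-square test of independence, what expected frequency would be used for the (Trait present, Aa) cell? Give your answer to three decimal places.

Row total (Trait present) = 570; column total (Aa) = 395; grand total N = 901.
Expected count = (row total × column total) / N = 570 × 395 / 901 = 249.889.

249.889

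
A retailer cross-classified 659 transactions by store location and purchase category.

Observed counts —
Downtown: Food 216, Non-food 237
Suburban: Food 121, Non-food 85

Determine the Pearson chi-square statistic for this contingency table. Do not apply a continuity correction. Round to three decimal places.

Row totals: 453, 206. Column totals: 337, 322. Grand total N = 659.
Expected counts (row total × column total / N):
  Downtown, Food: 453×337/659 = 231.6555
  Downtown, Non-food: 453×322/659 = 221.3445
  Suburban, Food: 206×337/659 = 105.3445
  Suburban, Non-food: 206×322/659 = 100.6555
Contributions (O − E)²/E:
  (216 − 231.6555)²/231.6555 = 1.0580
  (237 − 221.3445)²/221.3445 = 1.1073
  (121 − 105.3445)²/105.3445 = 2.3266
  (85 − 100.6555)²/100.6555 = 2.4350
χ² = 1.0580 + 1.1073 + 2.3266 + 2.4350 = 6.927

6.927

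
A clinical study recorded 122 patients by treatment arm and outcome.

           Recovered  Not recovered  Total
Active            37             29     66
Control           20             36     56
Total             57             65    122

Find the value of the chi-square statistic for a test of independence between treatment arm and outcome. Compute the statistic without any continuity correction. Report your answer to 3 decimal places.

5.038

Grand total N = 122.
Expected counts (row total × column total / N):
  Active, Recovered: 66×57/122 = 30.8361
  Active, Not recovered: 66×65/122 = 35.1639
  Control, Recovered: 56×57/122 = 26.1639
  Control, Not recovered: 56×65/122 = 29.8361
Contributions (O − E)²/E:
  (37 − 30.8361)²/30.8361 = 1.2321
  (29 − 35.1639)²/35.1639 = 1.0805
  (20 − 26.1639)²/26.1639 = 1.4521
  (36 − 29.8361)²/29.8361 = 1.2734
χ² = 1.2321 + 1.0805 + 1.4521 + 1.2734 = 5.038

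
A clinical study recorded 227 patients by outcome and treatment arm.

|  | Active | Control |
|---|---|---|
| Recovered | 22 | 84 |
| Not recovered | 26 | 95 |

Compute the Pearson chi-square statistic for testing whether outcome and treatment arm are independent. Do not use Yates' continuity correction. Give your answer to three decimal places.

Row totals: 106, 121. Column totals: 48, 179. Grand total N = 227.
Expected counts (row total × column total / N):
  Recovered, Active: 106×48/227 = 22.4141
  Recovered, Control: 106×179/227 = 83.5859
  Not recovered, Active: 121×48/227 = 25.5859
  Not recovered, Control: 121×179/227 = 95.4141
Contributions (O − E)²/E:
  (22 − 22.4141)²/22.4141 = 0.0077
  (84 − 83.5859)²/83.5859 = 0.0021
  (26 − 25.5859)²/25.5859 = 0.0067
  (95 − 95.4141)²/95.4141 = 0.0018
χ² = 0.0077 + 0.0021 + 0.0067 + 0.0018 = 0.018

0.018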